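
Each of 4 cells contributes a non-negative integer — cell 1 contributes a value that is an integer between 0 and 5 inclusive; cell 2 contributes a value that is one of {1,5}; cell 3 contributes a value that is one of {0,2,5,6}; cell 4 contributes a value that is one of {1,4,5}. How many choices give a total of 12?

The generating function for the choices is (1 + q + q² + q³ + q⁴ + q⁵)·(q + q⁵)·(1 + q² + q⁵ + q⁶)·(q + q⁴ + q⁵); the count is [q¹²].
(1 + q + q² + q³ + q⁴ + q⁵) has coefficients 1,1,1,1,1,1 for degrees 0…5.
(q + q⁵) has coefficients 0,1,0,0,0,1,0,0,0,0,0,0,0 for degrees 0…12.
Multiplying by (1 + q² + q⁵ + q⁶) gives running coefficients 0,1,0,1,0,1,1,2,0,0,1,1,0 for degrees 0…12.
Finally multiplying by (q + q⁴ + q⁵), the product of all factors after the first has coefficients 0,0,1,0,1,1,2,2,3,1,2,4,3 for degrees 0…12.
[q¹²] = 1·3 + 1·4 + 1·2 + 1·1 + 1·3 + 1·2 = 15.

15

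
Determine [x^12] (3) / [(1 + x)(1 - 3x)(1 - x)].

Partial fractions give a closed form: a_n = (3/8)·(-1)^n + (27/8)·3^n + (-3/4)·1^n.
At n = 12: a_12 = 1793613.

1793613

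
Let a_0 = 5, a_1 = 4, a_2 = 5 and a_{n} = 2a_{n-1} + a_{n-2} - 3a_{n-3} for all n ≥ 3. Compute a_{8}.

The ordinary generating function has denominator 1 - 2t - t^2 + 3t^3.
Iterating the recurrence: a_0,…,a_{8} = 5, 4, 5, -1, -9, -34, -74, -155, -282.

-282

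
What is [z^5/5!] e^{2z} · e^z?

The EGF product rule gives c_5 = Σ_{k_1+k_2=5} C(5; k_1,k_2) · ∏ g_i(k_i), where e^{2z} gives (2)^k; e^z gives (1)^k.
g_1(k) for k = 0…5: 1, 2, 4, 8, 16, 32.
g_2(k) for k = 0…5: 1, 1, 1, 1, 1, 1.
c_5 = Σ_k C(5,k)·g_1(k)·g_2(5−k) = 1·1·1 + 5·2·1 + 10·4·1 + 10·8·1 + 5·16·1 + 1·32·1 = 1 + 10 + 40 + 80 + 80 + 32 = 243.

243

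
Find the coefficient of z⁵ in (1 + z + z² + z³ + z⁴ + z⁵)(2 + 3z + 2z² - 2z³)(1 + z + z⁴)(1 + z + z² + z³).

51

(1 + z + z² + z³ + z⁴ + z⁵) has coefficients 1,1,1,1,1,1 for degrees 0…5.
(2 + 3z + 2z² - 2z³) has coefficients 2,3,2,-2,0,0 for degrees 0…5.
Multiplying by (1 + z + z⁴) gives running coefficients 2,5,5,0,0,3 for degrees 0…5.
Finally multiplying by (1 + z + z² + z³), the product of all factors after the first has coefficients 2,7,12,12,10,8 for degrees 0…5.
[z⁵] = 1·8 + 1·10 + 1·12 + 1·12 + 1·7 + 1·2 = 51.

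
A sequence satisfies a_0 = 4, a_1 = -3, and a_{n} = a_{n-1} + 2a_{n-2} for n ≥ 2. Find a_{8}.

89

The ordinary generating function has denominator 1 - y - 2y^2.
Iterating the recurrence: a_0,…,a_{8} = 4, -3, 5, -1, 9, 7, 25, 39, 89.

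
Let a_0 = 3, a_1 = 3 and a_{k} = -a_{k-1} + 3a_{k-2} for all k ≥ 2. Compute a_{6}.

51

The ordinary generating function has denominator 1 + y - 3y^2.
Iterating the recurrence: a_0,…,a_{6} = 3, 3, 6, 3, 15, -6, 51.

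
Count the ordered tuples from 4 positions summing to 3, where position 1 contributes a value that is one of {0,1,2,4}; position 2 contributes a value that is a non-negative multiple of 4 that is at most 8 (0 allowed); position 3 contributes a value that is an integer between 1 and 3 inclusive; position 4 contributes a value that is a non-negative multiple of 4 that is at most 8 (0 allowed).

The generating function for the choices is (1 + t + t² + t⁴)·(1 + t⁴ + t⁸)·(t + t² + t³)·(1 + t⁴ + t⁸); the count is [t³].
(1 + t + t² + t⁴) has coefficients 1,1,1,0 for degrees 0…3.
(1 + t⁴ + t⁸) has coefficients 1,0,0,0 for degrees 0…3.
Multiplying by (t + t² + t³) gives running coefficients 0,1,1,1 for degrees 0…3.
Finally multiplying by (1 + t⁴ + t⁸), the product of all factors after the first has coefficients 0,1,1,1 for degrees 0…3.
[t³] = 1·1 + 1·1 + 1·1 = 3.

3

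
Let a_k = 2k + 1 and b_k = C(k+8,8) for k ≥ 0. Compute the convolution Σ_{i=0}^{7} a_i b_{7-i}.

27456

The convolution is the x^7 coefficient of A(x)B(x).
Σ = 1·6435 + 3·3003 + 5·1287 + 7·495 + 9·165 + 11·45 + 13·9 + 15·1 = 27456.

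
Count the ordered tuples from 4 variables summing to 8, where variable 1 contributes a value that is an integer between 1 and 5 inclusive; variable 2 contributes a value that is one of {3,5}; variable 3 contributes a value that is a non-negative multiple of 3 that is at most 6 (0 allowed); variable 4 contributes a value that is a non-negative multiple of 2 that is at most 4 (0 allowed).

The generating function for the choices is (x + x^2 + x^3 + x^4 + x^5)·(x^3 + x^5)·(1 + x^3 + x^6)·(1 + x^2 + x^4); the count is [x^8].
(x + x^2 + x^3 + x^4 + x^5) has coefficients 0,1,1,1,1,1 for degrees 0…5.
(x^3 + x^5) has coefficients 0,0,0,1,0,1,0,0,0 for degrees 0…8.
Multiplying by (1 + x^3 + x^6) gives running coefficients 0,0,0,1,0,1,1,0,1 for degrees 0…8.
Finally multiplying by (1 + x^2 + x^4), the product of all factors after the first has coefficients 0,0,0,1,0,2,1,2,2 for degrees 0…8.
[x^8] = 1·2 + 1·1 + 1·2 + 1·0 + 1·1 = 6.

6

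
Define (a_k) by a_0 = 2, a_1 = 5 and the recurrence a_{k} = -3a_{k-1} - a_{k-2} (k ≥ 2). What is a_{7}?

The ordinary generating function has denominator 1 + 3z + z^2.
Iterating the recurrence: a_0,…,a_{7} = 2, 5, -17, 46, -121, 317, -830, 2173.

2173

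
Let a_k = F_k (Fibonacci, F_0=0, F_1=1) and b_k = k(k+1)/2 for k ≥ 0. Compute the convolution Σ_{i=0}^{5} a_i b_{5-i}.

25

Write out a_i and b_{5-i} for i = 0,…,5 and sum the products.
Σ = 0·15 + 1·10 + 1·6 + 2·3 + 3·1 + 5·0 = 25.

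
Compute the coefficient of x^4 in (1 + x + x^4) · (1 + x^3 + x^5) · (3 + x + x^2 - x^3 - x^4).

(1 + x + x^4) has coefficients 1,1,0,0,1 for degrees 0…4.
(1 + x^3 + x^5) has coefficients 1,0,0,1,0 for degrees 0…4.
Finally multiplying by (3 + x + x^2 - x^3 - x^4), the product of all factors after the first has coefficients 3,1,1,2,0 for degrees 0…4.
[x^4] = 1·0 + 1·2 + 1·3 = 5.

5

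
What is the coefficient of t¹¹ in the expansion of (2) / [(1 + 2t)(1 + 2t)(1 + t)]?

-90114

The denominator gives the recurrence a_n = −5a_(n−1) − 8a_(n−2) − 4a_(n−3) for n ≥ 3; the numerator fixes a_0 = 2, a_1 = -10, a_2 = 34.
Iterating: 2, -10, 34, -98, 258, -642, 1538, -3586, 8194, -18434, 40962, -90114, so a_11 = -90114.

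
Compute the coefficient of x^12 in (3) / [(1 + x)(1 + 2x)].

24573

The denominator gives the recurrence a_n = −3a_(n−1) − 2a_(n−2) for n ≥ 3; the numerator fixes a_0 = 3, a_1 = -9, a_2 = 21.
Iterating: 3, -9, 21, -45, 93, -189, 381, -765, 1533, -3069, 6141, -12285, 24573, so a_12 = 24573.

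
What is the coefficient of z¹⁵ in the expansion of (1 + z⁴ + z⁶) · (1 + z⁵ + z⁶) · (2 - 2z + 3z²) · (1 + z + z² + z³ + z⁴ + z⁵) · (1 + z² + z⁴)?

(1 + z⁴ + z⁶) has coefficients 1,0,0,0,1,0,1 for degrees 0…6.
(1 + z⁵ + z⁶) has coefficients 1,0,0,0,0,1,1,0,0,0,0,0,0,0,0,0 for degrees 0…15.
Multiplying by (2 - 2z + 3z²) gives running coefficients 2,-2,3,0,0,2,0,1,3,0,0,0,0,0,0,0 for degrees 0…15.
Multiplying by (1 + z + z² + z³ + z⁴ + z⁵) gives running coefficients 2,0,3,3,3,5,3,6,6,6,6,4,4,3,0,0 for degrees 0…15.
Finally multiplying by (1 + z² + z⁴), the product of all factors after the first has coefficients 2,0,5,3,8,8,9,14,12,17,15,16,16,13,10,7 for degrees 0…15.
[z¹⁵] = 1·7 + 1·16 + 1·17 = 40.

40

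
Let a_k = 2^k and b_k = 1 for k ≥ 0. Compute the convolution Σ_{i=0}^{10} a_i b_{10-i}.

The convolution is the x^10 coefficient of A(x)B(x).
Σ = 1·1 + 2·1 + 4·1 + 8·1 + 16·1 + 32·1 + 64·1 + 128·1 + 256·1 + 512·1 + 1024·1 = 2047.

2047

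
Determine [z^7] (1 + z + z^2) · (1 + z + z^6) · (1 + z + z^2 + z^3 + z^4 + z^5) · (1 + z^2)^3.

44

(1 + z + z^2) has coefficients 1,1,1 for degrees 0…2.
(1 + z + z^6) has coefficients 1,1,0,0,0,0,1,0 for degrees 0…7.
Multiplying by (1 + z + z^2 + z^3 + z^4 + z^5) gives running coefficients 1,2,2,2,2,2,2,1 for degrees 0…7.
Finally multiplying by (1 + z^2)^3, the product of all factors after the first has coefficients 1,2,5,8,11,14,15,15 for degrees 0…7.
[z^7] = 1·15 + 1·15 + 1·14 = 44.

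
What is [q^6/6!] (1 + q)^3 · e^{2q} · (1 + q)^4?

130768

The EGF product rule gives c_6 = Σ_{k_1+k_2+k_3=6} C(6; k_1,k_2,k_3) · ∏ g_i(k_i), where (1+q)^3 gives the falling factorial (3)_k; e^{2q} gives (2)^k; (1+q)^4 gives the falling factorial (4)_k.
g_1(k) for k = 0…6: 1, 3, 6, 6, 0, 0, 0.
g_2(k) for k = 0…6: 1, 2, 4, 8, 16, 32, 64.
g_3(k) for k = 0…6: 1, 4, 12, 24, 24, 0, 0.
First combine the last two factors: h(k) = Σ_j C(k,j)·g_2(j)·g_3(k−j) for k = 0…6: 1, 6, 32, 152, 648, 2512, 8992.
c_6 = Σ_k C(6,k)·g_1(k)·h(6−k) = 1·1·8992 + 6·3·2512 + 15·6·648 + 20·6·152 = 8992 + 45216 + 58320 + 18240 = 130768.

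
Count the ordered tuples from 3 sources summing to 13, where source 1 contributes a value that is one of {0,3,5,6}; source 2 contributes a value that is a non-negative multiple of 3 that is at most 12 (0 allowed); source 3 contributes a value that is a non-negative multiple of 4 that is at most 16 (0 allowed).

The generating function for the choices is (1 + x³ + x⁵ + x⁶)·(1 + x³ + x⁶ + x⁹ + x¹²)·(1 + x⁴ + x⁸ + x¹² + x¹⁶); the count is [x¹³].
(1 + x³ + x⁵ + x⁶) has coefficients 1,0,0,1,0,1,1 for degrees 0…6.
(1 + x³ + x⁶ + x⁹ + x¹²) has coefficients 1,0,0,1,0,0,1,0,0,1,0,0,1,0 for degrees 0…13.
Finally multiplying by (1 + x⁴ + x⁸ + x¹² + x¹⁶), the product of all factors after the first has coefficients 1,0,0,1,1,0,1,1,1,1,1,1,2,1 for degrees 0…13.
[x¹³] = 1·1 + 1·1 + 1·1 + 1·1 = 4.

4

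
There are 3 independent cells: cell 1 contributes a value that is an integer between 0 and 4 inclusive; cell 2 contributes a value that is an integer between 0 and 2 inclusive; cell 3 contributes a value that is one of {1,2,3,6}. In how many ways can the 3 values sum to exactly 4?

The generating function for the choices is (1 + z + z^2 + z^3 + z^4)·(1 + z + z^2)·(z + z^2 + z^3 + z^6); the count is [z^4].
(1 + z + z^2 + z^3 + z^4) has coefficients 1,1,1,1,1 for degrees 0…4.
(1 + z + z^2) has coefficients 1,1,1,0,0 for degrees 0…4.
Finally multiplying by (z + z^2 + z^3 + z^6), the product of all factors after the first has coefficients 0,1,2,3,2 for degrees 0…4.
[z^4] = 1·2 + 1·3 + 1·2 + 1·1 + 1·0 = 8.

8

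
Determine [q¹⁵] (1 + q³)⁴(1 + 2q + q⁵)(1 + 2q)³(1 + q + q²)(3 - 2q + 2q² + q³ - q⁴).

889

(1 + q³)⁴ has coefficients 1,0,0,4,0,0,6,0,0,4,0,0,1 for degrees 0…12.
(1 + 2q + q⁵) has coefficients 1,2,0,0,0,1,0,0,0,0,0,0,0,0,0,0 for degrees 0…15.
Multiplying by (1 + 2q)³ gives running coefficients 1,8,24,32,16,1,6,12,8,0,0,0,0,0,0,0 for degrees 0…15.
Multiplying by (1 + q + q²) gives running coefficients 1,9,33,64,72,49,23,19,26,20,8,0,0,0,0,0 for degrees 0…15.
Finally multiplying by (3 - 2q + 2q² + q³ - q⁴), the product of all factors after the first has coefficients 3,25,83,145,162,155,146,117,63,20,32,31,10,-12,-8,0 for degrees 0…15.
[q¹⁵] = 1·0 + 4·10 + 6·20 + 4·146 + 1·145 = 889.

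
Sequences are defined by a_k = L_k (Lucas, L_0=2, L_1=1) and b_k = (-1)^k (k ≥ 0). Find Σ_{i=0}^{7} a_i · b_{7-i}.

Write out a_i and b_{7-i} for i = 0,…,7 and sum the products.
Σ = 2·(-1) + 1·1 + 3·(-1) + 4·1 + 7·(-1) + 11·1 + 18·(-1) + 29·1 = 15.

15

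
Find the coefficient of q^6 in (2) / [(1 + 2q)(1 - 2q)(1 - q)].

170

Partial fractions give a closed form: a_n = (2/3)·(-2)^n + (2)·2^n + (-2/3)·1^n.
At n = 6: a_6 = 170.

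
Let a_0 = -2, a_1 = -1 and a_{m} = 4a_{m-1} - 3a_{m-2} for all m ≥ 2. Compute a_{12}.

The ordinary generating function has denominator 1 - 4z + 3z^2.
Iterating the recurrence: a_0,…,a_{12} = -2, -1, 2, 11, 38, 119, 362, 1091, 3278, 9839, 29522, 88571, 265718.

265718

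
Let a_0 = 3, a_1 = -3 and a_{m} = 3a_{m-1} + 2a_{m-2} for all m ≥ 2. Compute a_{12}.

-1328883

The ordinary generating function has denominator 1 - 3z - 2z^2.
Iterating the recurrence: a_0,…,a_{12} = 3, -3, -3, -15, -51, -183, -651, -2319, -8259, -29415, -104763, -373119, -1328883.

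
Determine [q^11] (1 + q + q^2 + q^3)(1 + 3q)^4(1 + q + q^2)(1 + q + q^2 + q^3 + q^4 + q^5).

1551

(1 + q + q^2 + q^3) has coefficients 1,1,1,1 for degrees 0…3.
(1 + 3q)^4 has coefficients 1,12,54,108,81,0,0,0,0,0,0,0 for degrees 0…11.
Multiplying by (1 + q + q^2) gives running coefficients 1,13,67,174,243,189,81,0,0,0,0,0 for degrees 0…11.
Finally multiplying by (1 + q + q^2 + q^3 + q^4 + q^5), the product of all factors after the first has coefficients 1,14,81,255,498,687,767,754,687,513,270,81 for degrees 0…11.
[q^11] = 1·81 + 1·270 + 1·513 + 1·687 = 1551.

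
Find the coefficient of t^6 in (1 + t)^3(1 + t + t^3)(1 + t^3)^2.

12

(1 + t)^3 has coefficients 1,3,3,1 for degrees 0…3.
(1 + t + t^3) has coefficients 1,1,0,1,0,0,0 for degrees 0…6.
Finally multiplying by (1 + t^3)^2, the product of all factors after the first has coefficients 1,1,0,3,2,0,3 for degrees 0…6.
[t^6] = 1·3 + 3·0 + 3·2 + 1·3 = 12.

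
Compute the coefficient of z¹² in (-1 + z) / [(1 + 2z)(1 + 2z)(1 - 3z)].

The denominator gives the recurrence a_n = −a_(n−1) + 8a_(n−2) + 12a_(n−3) for n ≥ 3; the numerator fixes a_0 = -1, a_1 = 2, a_2 = -10.
Iterating: -1, 2, -10, 14, -70, 62, -454, 110, -2998, -1570, -21094, -27442, -160150, so a_12 = -160150.

-160150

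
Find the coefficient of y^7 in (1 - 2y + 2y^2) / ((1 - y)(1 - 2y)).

The denominator gives the recurrence a_n = 3a_(n−1) − 2a_(n−2) for n ≥ 3; the numerator fixes a_0 = 1, a_1 = 1, a_2 = 3.
Iterating: 1, 1, 3, 7, 15, 31, 63, 127, so a_7 = 127.

127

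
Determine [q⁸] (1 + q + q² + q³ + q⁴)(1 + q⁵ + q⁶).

2

(1 + q + q² + q³ + q⁴) has coefficients 1,1,1,1,1 for degrees 0…4.
(1 + q⁵ + q⁶) has coefficients 1,0,0,0,0,1,1,0,0 for degrees 0…8.
[q⁸] = 1·0 + 1·0 + 1·1 + 1·1 + 1·0 = 2.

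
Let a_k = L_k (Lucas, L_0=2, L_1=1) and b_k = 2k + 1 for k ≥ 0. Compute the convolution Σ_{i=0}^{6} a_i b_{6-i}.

The convolution is the x^6 coefficient of A(x)B(x).
Σ = 2·13 + 1·11 + 3·9 + 4·7 + 7·5 + 11·3 + 18·1 = 178.

178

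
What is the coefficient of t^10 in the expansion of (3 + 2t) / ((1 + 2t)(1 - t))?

Partial fractions give a closed form: a_n = (4/3)·(-2)^n + (5/3)·1^n.
At n = 10: a_10 = 1367.

1367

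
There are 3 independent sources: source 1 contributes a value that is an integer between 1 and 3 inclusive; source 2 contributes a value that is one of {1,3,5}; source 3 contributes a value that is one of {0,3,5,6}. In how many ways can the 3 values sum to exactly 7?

4

The generating function for the choices is (q + q² + q³)·(q + q³ + q⁵)·(1 + q³ + q⁵ + q⁶); the count is [q⁷].
(q + q² + q³) has coefficients 0,1,1,1 for degrees 0…3.
(q + q³ + q⁵) has coefficients 0,1,0,1,0,1,0,0 for degrees 0…7.
Finally multiplying by (1 + q³ + q⁵ + q⁶), the product of all factors after the first has coefficients 0,1,0,1,1,1,2,1 for degrees 0…7.
[q⁷] = 1·2 + 1·1 + 1·1 = 4.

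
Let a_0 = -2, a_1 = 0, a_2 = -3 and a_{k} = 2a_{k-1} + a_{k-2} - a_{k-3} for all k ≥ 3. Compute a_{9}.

The ordinary generating function has denominator 1 - 2q - q^2 + q^3.
Iterating the recurrence: a_0,…,a_{9} = -2, 0, -3, -4, -11, -23, -53, -118, -266, -597.

-597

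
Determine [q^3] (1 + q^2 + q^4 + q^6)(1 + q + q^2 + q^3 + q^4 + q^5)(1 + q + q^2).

5

(1 + q^2 + q^4 + q^6) has coefficients 1,0,1,0 for degrees 0…3.
(1 + q + q^2 + q^3 + q^4 + q^5) has coefficients 1,1,1,1 for degrees 0…3.
Finally multiplying by (1 + q + q^2), the product of all factors after the first has coefficients 1,2,3,3 for degrees 0…3.
[q^3] = 1·3 + 1·2 = 5.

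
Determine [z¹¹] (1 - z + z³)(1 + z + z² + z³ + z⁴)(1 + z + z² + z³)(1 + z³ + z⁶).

(1 - z + z³) has coefficients 1,-1,0,1 for degrees 0…3.
(1 + z + z² + z³ + z⁴) has coefficients 1,1,1,1,1,0,0,0,0,0,0,0 for degrees 0…11.
Multiplying by (1 + z + z² + z³) gives running coefficients 1,2,3,4,4,3,2,1,0,0,0,0 for degrees 0…11.
Finally multiplying by (1 + z³ + z⁶), the product of all factors after the first has coefficients 1,2,3,5,6,6,7,7,6,6,5,3 for degrees 0…11.
[z¹¹] = 1·3 − 1·5 + 1·6 = 4.

4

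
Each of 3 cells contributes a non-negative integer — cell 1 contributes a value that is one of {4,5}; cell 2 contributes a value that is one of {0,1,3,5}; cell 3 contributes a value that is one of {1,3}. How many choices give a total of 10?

The generating function for the choices is (x⁴ + x⁵)·(1 + x + x³ + x⁵)·(x + x³); the count is [x¹⁰].
(x⁴ + x⁵) has coefficients 0,0,0,0,1,1 for degrees 0…5.
(1 + x + x³ + x⁵) has coefficients 1,1,0,1,0,1,0,0,0,0,0 for degrees 0…10.
Finally multiplying by (x + x³), the product of all factors after the first has coefficients 0,1,1,1,2,0,2,0,1,0,0 for degrees 0…10.
[x¹⁰] = 1·2 + 1·0 = 2.

2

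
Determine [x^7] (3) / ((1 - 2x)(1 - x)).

765

Partial fractions give a closed form: a_n = (6)·2^n + (-3)·1^n.
At n = 7: a_7 = 765.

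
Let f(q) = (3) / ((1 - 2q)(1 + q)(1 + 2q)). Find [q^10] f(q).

Partial fractions give a closed form: a_n = (1)·2^n + (-1)·(-1)^n + (3)·(-2)^n.
At n = 10: a_10 = 4095.

4095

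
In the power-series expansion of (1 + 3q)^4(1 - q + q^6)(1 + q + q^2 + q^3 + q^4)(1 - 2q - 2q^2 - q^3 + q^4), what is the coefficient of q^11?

-445

(1 + 3q)^4 has coefficients 1,12,54,108,81 for degrees 0…4.
(1 - q + q^6) has coefficients 1,-1,0,0,0,0,1,0,0,0,0,0 for degrees 0…11.
Multiplying by (1 + q + q^2 + q^3 + q^4) gives running coefficients 1,0,0,0,0,-1,1,1,1,1,1,0 for degrees 0…11.
Finally multiplying by (1 - 2q - 2q^2 - q^3 + q^4), the product of all factors after the first has coefficients 1,-2,-2,-1,1,-1,3,1,-2,-5,-3,-4 for degrees 0…11.
[q^11] = 1·(-4) + 12·(-3) + 54·(-5) + 108·(-2) + 81·1 = -445.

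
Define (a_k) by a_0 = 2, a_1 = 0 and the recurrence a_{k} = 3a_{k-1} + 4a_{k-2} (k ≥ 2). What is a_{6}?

1640

The ordinary generating function has denominator 1 - 3z - 4z^2.
Iterating the recurrence: a_0,…,a_{6} = 2, 0, 8, 24, 104, 408, 1640.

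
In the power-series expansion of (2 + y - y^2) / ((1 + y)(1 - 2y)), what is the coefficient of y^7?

192

The denominator gives the recurrence a_n = a_(n−1) + 2a_(n−2) for n ≥ 3; the numerator fixes a_0 = 2, a_1 = 3, a_2 = 6.
Iterating: 2, 3, 6, 12, 24, 48, 96, 192, so a_7 = 192.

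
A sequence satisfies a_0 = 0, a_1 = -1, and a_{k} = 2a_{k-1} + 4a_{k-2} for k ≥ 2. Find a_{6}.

-256

The ordinary generating function has denominator 1 - 2q - 4q^2.
Iterating the recurrence: a_0,…,a_{6} = 0, -1, -2, -8, -24, -80, -256.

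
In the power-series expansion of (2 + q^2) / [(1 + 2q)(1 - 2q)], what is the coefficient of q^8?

The denominator gives the recurrence a_n = 4a_(n−2) for n ≥ 3; the numerator fixes a_0 = 2, a_1 = 0, a_2 = 9.
Iterating: 2, 0, 9, 0, 36, 0, 144, 0, 576, so a_8 = 576.

576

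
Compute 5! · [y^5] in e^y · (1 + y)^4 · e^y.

2512

The EGF product rule gives c_5 = Σ_{k_1+k_2+k_3=5} C(5; k_1,k_2,k_3) · ∏ g_i(k_i), where e^y gives (1)^k; (1+y)^4 gives the falling factorial (4)_k; e^y gives (1)^k.
g_1(k) for k = 0…5: 1, 1, 1, 1, 1, 1.
g_2(k) for k = 0…5: 1, 4, 12, 24, 24, 0.
g_3(k) for k = 0…5: 1, 1, 1, 1, 1, 1.
First combine the last two factors: h(k) = Σ_j C(k,j)·g_2(j)·g_3(k−j) for k = 0…5: 1, 5, 21, 73, 209, 501.
c_5 = Σ_k C(5,k)·g_1(k)·h(5−k) = 1·1·501 + 5·1·209 + 10·1·73 + 10·1·21 + 5·1·5 + 1·1·1 = 501 + 1045 + 730 + 210 + 25 + 1 = 2512.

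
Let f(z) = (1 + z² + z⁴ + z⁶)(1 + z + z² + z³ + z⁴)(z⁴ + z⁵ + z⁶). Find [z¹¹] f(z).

(1 + z² + z⁴ + z⁶) has coefficients 1,0,1,0,1,0,1 for degrees 0…6.
(1 + z + z² + z³ + z⁴) has coefficients 1,1,1,1,1,0,0,0,0,0,0,0 for degrees 0…11.
Finally multiplying by (z⁴ + z⁵ + z⁶), the product of all factors after the first has coefficients 0,0,0,0,1,2,3,3,3,2,1,0 for degrees 0…11.
[z¹¹] = 1·0 + 1·2 + 1·3 + 1·2 = 7.

7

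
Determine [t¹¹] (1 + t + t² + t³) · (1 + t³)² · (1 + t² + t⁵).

4

(1 + t + t² + t³) has coefficients 1,1,1,1 for degrees 0…3.
(1 + t³)² has coefficients 1,0,0,2,0,0,1,0,0,0,0,0 for degrees 0…11.
Finally multiplying by (1 + t² + t⁵), the product of all factors after the first has coefficients 1,0,1,2,0,3,1,0,3,0,0,1 for degrees 0…11.
[t¹¹] = 1·1 + 1·0 + 1·0 + 1·3 = 4.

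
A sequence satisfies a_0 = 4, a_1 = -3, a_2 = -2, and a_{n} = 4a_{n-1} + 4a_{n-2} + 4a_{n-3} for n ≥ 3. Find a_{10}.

-507712

The ordinary generating function has denominator 1 - 4y - 4y^2 - 4y^3.
Iterating the recurrence: a_0,…,a_{10} = 4, -3, -2, -4, -36, -168, -832, -4144, -20576, -102208, -507712.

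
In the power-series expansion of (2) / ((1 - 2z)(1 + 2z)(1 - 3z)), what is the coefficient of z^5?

798

Partial fractions give a closed form: a_n = (-2)·2^n + (2/5)·(-2)^n + (18/5)·3^n.
At n = 5: a_5 = 798.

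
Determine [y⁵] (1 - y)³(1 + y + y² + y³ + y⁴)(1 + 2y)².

-1

(1 - y)³ has coefficients 1,-3,3,-1 for degrees 0…3.
(1 + y + y² + y³ + y⁴) has coefficients 1,1,1,1,1,0 for degrees 0…5.
Finally multiplying by (1 + 2y)², the product of all factors after the first has coefficients 1,5,9,9,9,8 for degrees 0…5.
[y⁵] = 1·8 − 3·9 + 3·9 − 1·9 = -1.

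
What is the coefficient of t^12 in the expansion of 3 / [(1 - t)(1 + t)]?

Partial fractions give a closed form: a_n = (3/2)·1^n + (3/2)·(-1)^n.
At n = 12: a_12 = 3.

3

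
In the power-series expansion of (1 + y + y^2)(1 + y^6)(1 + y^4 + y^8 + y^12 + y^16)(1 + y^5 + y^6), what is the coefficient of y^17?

4

(1 + y + y^2) has coefficients 1,1,1 for degrees 0…2.
(1 + y^6) has coefficients 1,0,0,0,0,0,1,0,0,0,0,0,0,0,0,0,0,0 for degrees 0…17.
Multiplying by (1 + y^4 + y^8 + y^12 + y^16) gives running coefficients 1,0,0,0,1,0,1,0,1,0,1,0,1,0,1,0,1,0 for degrees 0…17.
Finally multiplying by (1 + y^5 + y^6), the product of all factors after the first has coefficients 1,0,0,0,1,1,2,0,1,1,2,1,2,1,2,1,2,1 for degrees 0…17.
[y^17] = 1·1 + 1·2 + 1·1 = 4.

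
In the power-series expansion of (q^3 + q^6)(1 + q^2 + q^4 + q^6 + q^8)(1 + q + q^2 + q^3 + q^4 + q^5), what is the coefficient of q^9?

(q^3 + q^6) has coefficients 0,0,0,1,0,0,1 for degrees 0…6.
(1 + q^2 + q^4 + q^6 + q^8) has coefficients 1,0,1,0,1,0,1,0,1,0 for degrees 0…9.
Finally multiplying by (1 + q + q^2 + q^3 + q^4 + q^5), the product of all factors after the first has coefficients 1,1,2,2,3,3,3,3,3,3 for degrees 0…9.
[q^9] = 1·3 + 1·2 = 5.

5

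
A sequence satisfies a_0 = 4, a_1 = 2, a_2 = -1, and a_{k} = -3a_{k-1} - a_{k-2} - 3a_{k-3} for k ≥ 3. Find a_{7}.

-659

The ordinary generating function has denominator 1 + 3y + y^2 + 3y^3.
Iterating the recurrence: a_0,…,a_{7} = 4, 2, -1, -11, 28, -70, 215, -659.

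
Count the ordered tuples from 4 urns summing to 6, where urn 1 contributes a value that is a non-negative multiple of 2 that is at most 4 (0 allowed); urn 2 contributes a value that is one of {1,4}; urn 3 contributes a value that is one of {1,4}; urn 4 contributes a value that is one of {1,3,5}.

The generating function for the choices is (1 + z^2 + z^4)·(z + z^4)·(z + z^4)·(z + z^3 + z^5); the count is [z^6].
(1 + z^2 + z^4) has coefficients 1,0,1,0,1 for degrees 0…4.
(z + z^4) has coefficients 0,1,0,0,1,0,0 for degrees 0…6.
Multiplying by (z + z^4) gives running coefficients 0,0,1,0,0,2,0 for degrees 0…6.
Finally multiplying by (z + z^3 + z^5), the product of all factors after the first has coefficients 0,0,0,1,0,1,2 for degrees 0…6.
[z^6] = 1·2 + 1·0 + 1·0 = 2.

2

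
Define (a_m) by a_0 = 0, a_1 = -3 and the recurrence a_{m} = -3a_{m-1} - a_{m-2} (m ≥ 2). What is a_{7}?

The ordinary generating function has denominator 1 + 3z + z^2.
Iterating the recurrence: a_0,…,a_{7} = 0, -3, 9, -24, 63, -165, 432, -1131.

-1131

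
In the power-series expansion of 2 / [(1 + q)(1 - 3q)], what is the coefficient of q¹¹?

Partial fractions give a closed form: a_n = (1/2)·(-1)^n + (3/2)·3^n.
At n = 11: a_11 = 265720.

265720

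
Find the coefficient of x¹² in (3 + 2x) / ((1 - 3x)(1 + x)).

1461463

Partial fractions give a closed form: a_n = (11/4)·3^n + (1/4)·(-1)^n.
At n = 12: a_12 = 1461463.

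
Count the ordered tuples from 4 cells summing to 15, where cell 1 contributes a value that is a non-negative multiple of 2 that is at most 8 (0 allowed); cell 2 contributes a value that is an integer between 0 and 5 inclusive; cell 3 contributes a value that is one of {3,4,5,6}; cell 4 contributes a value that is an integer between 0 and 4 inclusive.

The generating function for the choices is (1 + q^2 + q^4 + q^6 + q^8)·(1 + q + q^2 + q^3 + q^4 + q^5)·(q^3 + q^4 + q^5 + q^6)·(1 + q + q^2 + q^3 + q^4); the count is [q^15].
(1 + q^2 + q^4 + q^6 + q^8) has coefficients 1,0,1,0,1,0,1,0,1 for degrees 0…8.
(1 + q + q^2 + q^3 + q^4 + q^5) has coefficients 1,1,1,1,1,1,0,0,0,0,0,0,0,0,0,0 for degrees 0…15.
Multiplying by (q^3 + q^4 + q^5 + q^6) gives running coefficients 0,0,0,1,2,3,4,4,4,3,2,1,0,0,0,0 for degrees 0…15.
Finally multiplying by (1 + q + q^2 + q^3 + q^4), the product of all factors after the first has coefficients 0,0,0,1,3,6,10,14,17,18,17,14,10,6,3,1 for degrees 0…15.
[q^15] = 1·1 + 1·6 + 1·14 + 1·18 + 1·14 = 53.

53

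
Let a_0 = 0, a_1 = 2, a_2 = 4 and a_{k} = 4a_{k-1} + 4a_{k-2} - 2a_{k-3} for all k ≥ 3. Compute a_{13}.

The ordinary generating function has denominator 1 - 4t - 4t^2 + 2t^3.
Iterating the recurrence: a_0,…,a_{13} = 0, 2, 4, 24, 108, 520, 2464, 11720, 55696, 264736, 1258288, 5980704, 28426496, 135112224.

135112224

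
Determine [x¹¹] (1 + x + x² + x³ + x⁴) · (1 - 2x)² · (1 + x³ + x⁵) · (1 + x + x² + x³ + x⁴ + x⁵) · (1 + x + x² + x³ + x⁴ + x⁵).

52

(1 + x + x² + x³ + x⁴) has coefficients 1,1,1,1,1 for degrees 0…4.
(1 - 2x)² has coefficients 1,-4,4,0,0,0,0,0,0,0,0,0 for degrees 0…11.
Multiplying by (1 + x³ + x⁵) gives running coefficients 1,-4,4,1,-4,5,-4,4,0,0,0,0 for degrees 0…11.
Multiplying by (1 + x + x² + x³ + x⁴ + x⁵) gives running coefficients 1,-3,1,2,-2,3,-2,6,2,1,5,0 for degrees 0…11.
Finally multiplying by (1 + x + x² + x³ + x⁴ + x⁵), the product of all factors after the first has coefficients 1,-2,-1,1,-1,2,-1,8,9,8,15,12 for degrees 0…11.
[x¹¹] = 1·12 + 1·15 + 1·8 + 1·9 + 1·8 = 52.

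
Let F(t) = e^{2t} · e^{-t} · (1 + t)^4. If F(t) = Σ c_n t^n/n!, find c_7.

The EGF product rule gives c_7 = Σ_{k_1+k_2+k_3=7} C(7; k_1,k_2,k_3) · ∏ g_i(k_i), where e^{2t} gives (2)^k; e^{-t} gives (-1)^k; (1+t)^4 gives the falling factorial (4)_k.
g_1(k) for k = 0…7: 1, 2, 4, 8, 16, 32, 64, 128.
g_2(k) for k = 0…7: 1, -1, 1, -1, 1, -1, 1, -1.
g_3(k) for k = 0…7: 1, 4, 12, 24, 24, 0, 0, 0.
First combine the last two factors: h(k) = Σ_j C(k,j)·g_2(j)·g_3(k−j) for k = 0…7: 1, 3, 5, -1, -15, 19, 37, -225.
c_7 = Σ_k C(7,k)·g_1(k)·h(7−k) = 1·1·(-225) + 7·2·37 + 21·4·19 + 35·8·(-15) + 35·16·(-1) + 21·32·5 + 7·64·3 + 1·128·1 = −225 + 518 + 1596 − 4200 − 560 + 3360 + 1344 + 128 = 1961.

1961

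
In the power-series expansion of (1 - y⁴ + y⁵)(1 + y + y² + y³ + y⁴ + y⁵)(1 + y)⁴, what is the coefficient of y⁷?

7

(1 - y⁴ + y⁵) has coefficients 1,0,0,0,-1,1 for degrees 0…5.
(1 + y + y² + y³ + y⁴ + y⁵) has coefficients 1,1,1,1,1,1,0,0 for degrees 0…7.
Finally multiplying by (1 + y)⁴, the product of all factors after the first has coefficients 1,5,11,15,16,16,15,11 for degrees 0…7.
[y⁷] = 1·11 − 1·15 + 1·11 = 7.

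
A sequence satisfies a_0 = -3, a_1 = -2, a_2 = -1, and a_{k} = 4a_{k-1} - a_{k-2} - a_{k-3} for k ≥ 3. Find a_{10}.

18559

The ordinary generating function has denominator 1 - 4q + q^2 + q^3.
Iterating the recurrence: a_0,…,a_{10} = -3, -2, -1, 1, 7, 28, 104, 381, 1392, 5083, 18559.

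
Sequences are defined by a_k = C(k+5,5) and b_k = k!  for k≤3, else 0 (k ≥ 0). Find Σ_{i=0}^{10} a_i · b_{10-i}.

12331

The convolution is the x^10 coefficient of A(x)B(x).
Σ = 1·0 + 6·0 + 21·0 + 56·0 + 126·0 + 252·0 + 462·0 + 792·6 + 1287·2 + 2002·1 + 3003·1 = 12331.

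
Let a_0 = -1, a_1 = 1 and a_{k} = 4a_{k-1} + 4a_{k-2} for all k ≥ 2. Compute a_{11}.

The ordinary generating function has denominator 1 - 4q - 4q^2.
Iterating the recurrence: a_0,…,a_{11} = -1, 1, 0, 4, 16, 80, 384, 1856, 8960, 43264, 208896, 1008640.

1008640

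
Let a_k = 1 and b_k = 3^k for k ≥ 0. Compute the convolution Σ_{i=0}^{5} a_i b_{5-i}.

Write out a_i and b_{5-i} for i = 0,…,5 and sum the products.
Σ = 1·243 + 1·81 + 1·27 + 1·9 + 1·3 + 1·1 = 364.

364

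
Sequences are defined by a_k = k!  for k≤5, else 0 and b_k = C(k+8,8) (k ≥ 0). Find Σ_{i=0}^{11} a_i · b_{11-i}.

The convolution is the x^11 coefficient of A(x)B(x).
Σ = 1·75582 + 1·43758 + 2·24310 + 6·12870 + 24·6435 + 120·3003 + 0·1287 + 0·495 + 0·165 + 0·45 + 0·9 + 0·1 = 759980.

759980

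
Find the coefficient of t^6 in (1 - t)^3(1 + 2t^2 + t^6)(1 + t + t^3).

-8

(1 - t)^3 has coefficients 1,-3,3,-1 for degrees 0…3.
(1 + 2t^2 + t^6) has coefficients 1,0,2,0,0,0,1 for degrees 0…6.
Finally multiplying by (1 + t + t^3), the product of all factors after the first has coefficients 1,1,2,3,0,2,1 for degrees 0…6.
[t^6] = 1·1 − 3·2 + 3·0 − 1·3 = -8.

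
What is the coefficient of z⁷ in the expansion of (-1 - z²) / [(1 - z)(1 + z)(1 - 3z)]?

-2733

Partial fractions give a closed form: a_n = (1/2)·1^n + (-1/4)·(-1)^n + (-5/4)·3^n.
At n = 7: a_7 = -2733.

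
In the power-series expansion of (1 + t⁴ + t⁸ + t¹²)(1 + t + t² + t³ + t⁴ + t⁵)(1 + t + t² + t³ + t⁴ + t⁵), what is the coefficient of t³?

(1 + t⁴ + t⁸ + t¹²) has coefficients 1,0,0,0 for degrees 0…3.
(1 + t + t² + t³ + t⁴ + t⁵) has coefficients 1,1,1,1 for degrees 0…3.
Finally multiplying by (1 + t + t² + t³ + t⁴ + t⁵), the product of all factors after the first has coefficients 1,2,3,4 for degrees 0…3.
[t³] = 1·4 = 4.

4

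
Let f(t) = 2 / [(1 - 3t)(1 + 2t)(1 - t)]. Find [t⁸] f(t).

Partial fractions give a closed form: a_n = (9/5)·3^n + (8/15)·(-2)^n + (-1/3)·1^n.
At n = 8: a_8 = 11946.

11946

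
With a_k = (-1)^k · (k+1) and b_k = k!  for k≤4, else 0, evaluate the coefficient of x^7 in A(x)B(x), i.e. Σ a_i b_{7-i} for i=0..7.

The convolution is the x^7 coefficient of A(x)B(x).
Σ = 1·0 − 2·0 + 3·0 − 4·24 + 5·6 − 6·2 + 7·1 − 8·1 = -79.

-79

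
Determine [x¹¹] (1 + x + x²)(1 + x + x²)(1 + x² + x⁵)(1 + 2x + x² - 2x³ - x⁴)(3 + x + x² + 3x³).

-21

(1 + x + x²) has coefficients 1,1,1 for degrees 0…2.
(1 + x + x²) has coefficients 1,1,1,0,0,0,0,0,0,0,0,0 for degrees 0…11.
Multiplying by (1 + x² + x⁵) gives running coefficients 1,1,2,1,1,1,1,1,0,0,0,0 for degrees 0…11.
Multiplying by (1 + 2x + x² - 2x³ - x⁴) gives running coefficients 1,3,5,4,2,-1,0,1,0,-2,-3,-1 for degrees 0…11.
Finally multiplying by (3 + x + x² + 3x³), the product of all factors after the first has coefficients 3,10,19,23,24,18,13,8,-2,-5,-8,-8 for degrees 0…11.
[x¹¹] = 1·(-8) + 1·(-8) + 1·(-5) = -21.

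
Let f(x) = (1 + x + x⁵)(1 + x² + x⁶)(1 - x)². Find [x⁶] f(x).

(1 + x + x⁵) has coefficients 1,1,0,0,0,1 for degrees 0…5.
(1 + x² + x⁶) has coefficients 1,0,1,0,0,0,1 for degrees 0…6.
Finally multiplying by (1 - x)², the product of all factors after the first has coefficients 1,-2,2,-2,1,0,1 for degrees 0…6.
[x⁶] = 1·1 + 1·0 + 1·(-2) = -1.

-1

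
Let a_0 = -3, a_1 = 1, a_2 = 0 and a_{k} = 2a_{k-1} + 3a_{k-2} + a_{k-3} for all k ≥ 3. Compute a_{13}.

17991

The ordinary generating function has denominator 1 - 2x - 3x^2 - x^3.
Iterating the recurrence: a_0,…,a_{13} = -3, 1, 0, 0, 1, 2, 7, 21, 65, 200, 616, 1897, 5842, 17991.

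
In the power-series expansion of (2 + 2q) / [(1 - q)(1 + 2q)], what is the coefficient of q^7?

Partial fractions give a closed form: a_n = (4/3)·1^n + (2/3)·(-2)^n.
At n = 7: a_7 = -84.

-84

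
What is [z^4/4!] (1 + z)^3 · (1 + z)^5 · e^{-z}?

641

The EGF product rule gives c_4 = Σ_{k_1+k_2+k_3=4} C(4; k_1,k_2,k_3) · ∏ g_i(k_i), where (1+z)^3 gives the falling factorial (3)_k; (1+z)^5 gives the falling factorial (5)_k; e^{-z} gives (-1)^k.
g_1(k) for k = 0…4: 1, 3, 6, 6, 0.
g_2(k) for k = 0…4: 1, 5, 20, 60, 120.
g_3(k) for k = 0…4: 1, -1, 1, -1, 1.
First combine the last two factors: h(k) = Σ_j C(k,j)·g_2(j)·g_3(k−j) for k = 0…4: 1, 4, 11, 14, -19.
c_4 = Σ_k C(4,k)·g_1(k)·h(4−k) = 1·1·(-19) + 4·3·14 + 6·6·11 + 4·6·4 = −19 + 168 + 396 + 96 = 641.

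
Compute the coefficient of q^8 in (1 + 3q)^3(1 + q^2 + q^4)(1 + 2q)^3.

(1 + 3q)^3 has coefficients 1,9,27,27 for degrees 0…3.
(1 + q^2 + q^4) has coefficients 1,0,1,0,1,0,0,0,0 for degrees 0…8.
Finally multiplying by (1 + 2q)^3, the product of all factors after the first has coefficients 1,6,13,14,13,14,12,8,0 for degrees 0…8.
[q^8] = 1·0 + 9·8 + 27·12 + 27·14 = 774.

774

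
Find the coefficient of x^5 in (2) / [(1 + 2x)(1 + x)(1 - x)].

-84

The denominator gives the recurrence a_n = −2a_(n−1) + a_(n−2) + 2a_(n−3) for n ≥ 3; the numerator fixes a_0 = 2, a_1 = -4, a_2 = 10.
Iterating: 2, -4, 10, -20, 42, -84, so a_5 = -84.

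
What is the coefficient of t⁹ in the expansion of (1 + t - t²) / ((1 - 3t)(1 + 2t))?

The denominator gives the recurrence a_n = a_(n−1) + 6a_(n−2) for n ≥ 3; the numerator fixes a_0 = 1, a_1 = 2, a_2 = 7.
Iterating: 1, 2, 7, 19, 61, 175, 541, 1591, 4837, 14383, so a_9 = 14383.

14383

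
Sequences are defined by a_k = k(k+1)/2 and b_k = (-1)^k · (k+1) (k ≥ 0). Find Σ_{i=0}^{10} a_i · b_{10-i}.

This is [x^10] in the product of the two ordinary generating functions.
Σ = 0·11 + 1·(-10) + 3·9 + 6·(-8) + 10·7 + 15·(-6) + 21·5 + 28·(-4) + 36·3 + 45·(-2) + 55·1 = 15.

15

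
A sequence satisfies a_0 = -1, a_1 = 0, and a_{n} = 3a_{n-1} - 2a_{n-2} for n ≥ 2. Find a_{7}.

126

The ordinary generating function has denominator 1 - 3x + 2x^2.
Iterating the recurrence: a_0,…,a_{7} = -1, 0, 2, 6, 14, 30, 62, 126.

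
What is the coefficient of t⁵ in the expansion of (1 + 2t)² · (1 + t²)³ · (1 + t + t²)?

39

(1 + 2t)² has coefficients 1,4,4 for degrees 0…2.
(1 + t²)³ has coefficients 1,0,3,0,3,0 for degrees 0…5.
Finally multiplying by (1 + t + t²), the product of all factors after the first has coefficients 1,1,4,3,6,3 for degrees 0…5.
[t⁵] = 1·3 + 4·6 + 4·3 = 39.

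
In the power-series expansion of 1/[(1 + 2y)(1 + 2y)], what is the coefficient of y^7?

The denominator gives the recurrence a_n = −4a_(n−1) − 4a_(n−2) for n ≥ 2; the numerator fixes a_0 = 1, a_1 = -4.
Iterating: 1, -4, 12, -32, 80, -192, 448, -1024, so a_7 = -1024.

-1024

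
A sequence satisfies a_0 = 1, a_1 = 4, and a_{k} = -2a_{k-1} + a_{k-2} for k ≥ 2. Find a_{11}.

The ordinary generating function has denominator 1 + 2t - t^2.
Iterating the recurrence: a_0,…,a_{11} = 1, 4, -7, 18, -43, 104, -251, 606, -1463, 3532, -8527, 20586.

20586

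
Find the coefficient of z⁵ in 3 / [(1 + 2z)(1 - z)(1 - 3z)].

The denominator gives the recurrence a_n = 2a_(n−1) + 5a_(n−2) − 6a_(n−3) for n ≥ 3; the numerator fixes a_0 = 3, a_1 = 6, a_2 = 27.
Iterating: 3, 6, 27, 66, 231, 630, so a_5 = 630.

630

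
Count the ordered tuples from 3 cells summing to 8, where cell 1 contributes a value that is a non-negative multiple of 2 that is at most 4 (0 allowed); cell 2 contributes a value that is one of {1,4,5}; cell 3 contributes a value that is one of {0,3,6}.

The generating function for the choices is (1 + q² + q⁴)·(q + q⁴ + q⁵)·(1 + q³ + q⁶); the count is [q⁸].
(1 + q² + q⁴) has coefficients 1,0,1,0,1 for degrees 0…4.
(q + q⁴ + q⁵) has coefficients 0,1,0,0,1,1,0,0,0 for degrees 0…8.
Finally multiplying by (1 + q³ + q⁶), the product of all factors after the first has coefficients 0,1,0,0,2,1,0,2,1 for degrees 0…8.
[q⁸] = 1·1 + 1·0 + 1·2 = 3.

3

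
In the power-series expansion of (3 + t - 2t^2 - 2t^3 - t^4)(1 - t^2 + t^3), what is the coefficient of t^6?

(3 + t - 2t^2 - 2t^3 - t^4) has coefficients 3,1,-2,-2,-1 for degrees 0…4.
(1 - t^2 + t^3) has coefficients 1,0,-1,1,0,0,0 for degrees 0…6.
[t^6] = 3·0 + 1·0 − 2·0 − 2·1 − 1·(-1) = -1.

-1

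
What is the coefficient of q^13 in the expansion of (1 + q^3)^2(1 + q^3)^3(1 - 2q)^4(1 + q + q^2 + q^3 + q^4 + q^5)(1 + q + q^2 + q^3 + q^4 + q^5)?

(1 + q^3)^2 has coefficients 1,0,0,2,0,0,1 for degrees 0…6.
(1 + q^3)^3 has coefficients 1,0,0,3,0,0,3,0,0,1,0,0,0,0 for degrees 0…13.
Multiplying by (1 - 2q)^4 gives running coefficients 1,-8,24,-29,-8,72,-93,24,72,-95,40,24,-32,16 for degrees 0…13.
Multiplying by (1 + q + q^2 + q^3 + q^4 + q^5) gives running coefficients 1,-7,17,-12,-20,52,-42,-10,38,-28,20,-28,33,25 for degrees 0…13.
Finally multiplying by (1 + q + q^2 + q^3 + q^4 + q^5), the product of all factors after the first has coefficients 1,-6,11,-1,-21,31,-12,-15,6,-10,30,-50,25,60 for degrees 0…13.
[q^13] = 1·60 + 2·30 + 1·(-15) = 105.

105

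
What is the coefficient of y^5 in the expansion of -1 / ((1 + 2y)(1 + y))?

63

Partial fractions give a closed form: a_n = (-2)·(-2)^n + (1)·(-1)^n.
At n = 5: a_5 = 63.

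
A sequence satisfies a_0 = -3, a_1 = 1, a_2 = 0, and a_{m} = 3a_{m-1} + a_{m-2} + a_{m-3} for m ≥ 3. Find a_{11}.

The ordinary generating function has denominator 1 - 3x - x^2 - x^3.
Iterating the recurrence: a_0,…,a_{11} = -3, 1, 0, -2, -5, -17, -58, -196, -663, -2243, -7588, -25670.

-25670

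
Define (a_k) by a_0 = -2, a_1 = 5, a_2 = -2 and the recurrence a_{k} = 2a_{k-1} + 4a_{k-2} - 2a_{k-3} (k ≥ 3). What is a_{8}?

3112

The ordinary generating function has denominator 1 - 2t - 4t^2 + 2t^3.
Iterating the recurrence: a_0,…,a_{8} = -2, 5, -2, 20, 22, 128, 304, 1076, 3112.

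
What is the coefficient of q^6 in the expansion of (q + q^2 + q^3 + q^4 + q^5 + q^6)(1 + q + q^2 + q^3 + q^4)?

(q + q^2 + q^3 + q^4 + q^5 + q^6) has coefficients 0,1,1,1,1,1,1 for degrees 0…6.
(1 + q + q^2 + q^3 + q^4) has coefficients 1,1,1,1,1,0,0 for degrees 0…6.
[q^6] = 1·0 + 1·1 + 1·1 + 1·1 + 1·1 + 1·1 = 5.

5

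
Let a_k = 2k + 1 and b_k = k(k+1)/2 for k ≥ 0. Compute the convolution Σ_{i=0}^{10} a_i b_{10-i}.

Write out a_i and b_{10-i} for i = 0,…,10 and sum the products.
Σ = 1·55 + 3·45 + 5·36 + 7·28 + 9·21 + 11·15 + 13·10 + 15·6 + 17·3 + 19·1 + 21·0 = 1210.

1210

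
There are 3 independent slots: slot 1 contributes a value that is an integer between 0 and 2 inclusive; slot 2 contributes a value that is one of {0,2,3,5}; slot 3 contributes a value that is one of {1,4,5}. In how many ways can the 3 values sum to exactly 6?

The generating function for the choices is (1 + x + x^2)·(1 + x^2 + x^3 + x^5)·(x + x^4 + x^5); the count is [x^6].
(1 + x + x^2) has coefficients 1,1,1 for degrees 0…2.
(1 + x^2 + x^3 + x^5) has coefficients 1,0,1,1,0,1,0 for degrees 0…6.
Finally multiplying by (x + x^4 + x^5), the product of all factors after the first has coefficients 0,1,0,1,2,1,2 for degrees 0…6.
[x^6] = 1·2 + 1·1 + 1·2 = 5.

5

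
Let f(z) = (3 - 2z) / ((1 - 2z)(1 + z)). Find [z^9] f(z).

681

The denominator gives the recurrence a_n = a_(n−1) + 2a_(n−2) for n ≥ 2; the numerator fixes a_0 = 3, a_1 = 1.
Iterating: 3, 1, 7, 9, 23, 41, 87, 169, 343, 681, so a_9 = 681.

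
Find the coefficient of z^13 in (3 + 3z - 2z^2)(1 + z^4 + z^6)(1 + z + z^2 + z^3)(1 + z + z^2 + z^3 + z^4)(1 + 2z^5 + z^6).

90

(3 + 3z - 2z^2) has coefficients 3,3,-2 for degrees 0…2.
(1 + z^4 + z^6) has coefficients 1,0,0,0,1,0,1,0,0,0,0,0,0,0 for degrees 0…13.
Multiplying by (1 + z + z^2 + z^3) gives running coefficients 1,1,1,1,1,1,2,2,1,1,0,0,0,0 for degrees 0…13.
Multiplying by (1 + z + z^2 + z^3 + z^4) gives running coefficients 1,2,3,4,5,5,6,7,7,7,6,4,2,1 for degrees 0…13.
Finally multiplying by (1 + 2z^5 + z^6), the product of all factors after the first has coefficients 1,2,3,4,5,7,11,15,18,21,21,21,22,22 for degrees 0…13.
[z^13] = 3·22 + 3·22 − 2·21 = 90.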